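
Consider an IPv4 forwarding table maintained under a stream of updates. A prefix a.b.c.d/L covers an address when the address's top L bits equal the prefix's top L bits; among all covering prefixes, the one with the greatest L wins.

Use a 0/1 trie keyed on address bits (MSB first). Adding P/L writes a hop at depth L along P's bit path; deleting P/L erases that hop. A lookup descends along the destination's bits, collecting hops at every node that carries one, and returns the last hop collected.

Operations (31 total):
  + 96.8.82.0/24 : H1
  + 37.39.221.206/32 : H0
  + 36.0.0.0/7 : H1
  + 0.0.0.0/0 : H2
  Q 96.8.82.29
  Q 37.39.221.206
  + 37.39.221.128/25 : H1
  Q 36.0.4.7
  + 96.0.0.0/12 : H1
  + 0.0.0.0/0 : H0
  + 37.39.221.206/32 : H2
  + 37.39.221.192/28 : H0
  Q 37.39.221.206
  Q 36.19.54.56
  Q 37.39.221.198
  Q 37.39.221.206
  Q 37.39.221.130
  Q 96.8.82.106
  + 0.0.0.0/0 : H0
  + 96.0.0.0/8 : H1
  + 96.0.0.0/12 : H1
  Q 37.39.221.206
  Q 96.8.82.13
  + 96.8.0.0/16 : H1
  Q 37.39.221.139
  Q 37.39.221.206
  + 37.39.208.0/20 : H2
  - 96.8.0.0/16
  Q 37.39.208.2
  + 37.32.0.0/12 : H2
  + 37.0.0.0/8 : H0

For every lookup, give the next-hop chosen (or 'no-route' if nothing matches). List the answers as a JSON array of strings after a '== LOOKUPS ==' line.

Process each operation:
  add 96.8.82.0/24 -> H1 at depth 24
  add 37.39.221.206/32 -> H0 at depth 32
  add 36.0.0.0/7 -> H1 at depth 7
  add 0.0.0.0/0 -> H2 at depth 0
  ? 96.8.82.29  path d0:H2→d1:-→d2:-→d3:-→d4:-→d5:-→d6:-→d7:-→d8:-→d9:-→d10:-→d11:-→d12:-→d13:-→d14:-→d15:-→d16:-→d17:-→d18:-→d19:-→d20:-→d21:-→d22:-→d23:-→d24:H1  best=H1
  ? 37.39.221.206  path d0:H2→d1:-→d2:-→d3:-→d4:-→d5:-→d6:-→d7:H1→d8:-→d9:-→d10:-→d11:-→d12:-→d13:-→d14:-→d15:-→d16:-→d17:-→d18:-→d19:-→d20:-→d21:-→d22:-→d23:-→d24:-→d25:-→d26:-→d27:-→d28:-→d29:-→d30:-→d31:-→d32:H0  best=H0
  add 37.39.221.128/25 -> H1 at depth 25
  ? 36.0.4.7  path d0:H2→d1:-→d2:-→d3:-→d4:-→d5:-→d6:-→d7:H1  best=H1
  add 96.0.0.0/12 -> H1 at depth 12
  add 0.0.0.0/0 -> H0 at depth 0
  add 37.39.221.206/32 -> H2 at depth 32
  add 37.39.221.192/28 -> H0 at depth 28
  ? 37.39.221.206  path d0:H0→d1:-→d2:-→d3:-→d4:-→d5:-→d6:-→d7:H1→d8:-→d9:-→d10:-→d11:-→d12:-→d13:-→d14:-→d15:-→d16:-→d17:-→d18:-→d19:-→d20:-→d21:-→d22:-→d23:-→d24:-→d25:H1→d26:-→d27:-→d28:H0→d29:-→d30:-→d31:-→d32:H2  best=H2
  ? 36.19.54.56  path d0:H0→d1:-→d2:-→d3:-→d4:-→d5:-→d6:-→d7:H1  best=H1
  ? 37.39.221.198  path d0:H0→d1:-→d2:-→d3:-→d4:-→d5:-→d6:-→d7:H1→d8:-→d9:-→d10:-→d11:-→d12:-→d13:-→d14:-→d15:-→d16:-→d17:-→d18:-→d19:-→d20:-→d21:-→d22:-→d23:-→d24:-→d25:H1→d26:-→d27:-→d28:H0  best=H0
  ? 37.39.221.206  path d0:H0→d1:-→d2:-→d3:-→d4:-→d5:-→d6:-→d7:H1→d8:-→d9:-→d10:-→d11:-→d12:-→d13:-→d14:-→d15:-→d16:-→d17:-→d18:-→d19:-→d20:-→d21:-→d22:-→d23:-→d24:-→d25:H1→d26:-→d27:-→d28:H0→d29:-→d30:-→d31:-→d32:H2  best=H2
  ? 37.39.221.130  path d0:H0→d1:-→d2:-→d3:-→d4:-→d5:-→d6:-→d7:H1→d8:-→d9:-→d10:-→d11:-→d12:-→d13:-→d14:-→d15:-→d16:-→d17:-→d18:-→d19:-→d20:-→d21:-→d22:-→d23:-→d24:-→d25:H1  best=H1
  ? 96.8.82.106  path d0:H0→d1:-→d2:-→d3:-→d4:-→d5:-→d6:-→d7:-→d8:-→d9:-→d10:-→d11:-→d12:H1→d13:-→d14:-→d15:-→d16:-→d17:-→d18:-→d19:-→d20:-→d21:-→d22:-→d23:-→d24:H1  best=H1
  add 0.0.0.0/0 -> H0 at depth 0
  add 96.0.0.0/8 -> H1 at depth 8
  add 96.0.0.0/12 -> H1 at depth 12
  ? 37.39.221.206  path d0:H0→d1:-→d2:-→d3:-→d4:-→d5:-→d6:-→d7:H1→d8:-→d9:-→d10:-→d11:-→d12:-→d13:-→d14:-→d15:-→d16:-→d17:-→d18:-→d19:-→d20:-→d21:-→d22:-→d23:-→d24:-→d25:H1→d26:-→d27:-→d28:H0→d29:-→d30:-→d31:-→d32:H2  best=H2
  ? 96.8.82.13  path d0:H0→d1:-→d2:-→d3:-→d4:-→d5:-→d6:-→d7:-→d8:H1→d9:-→d10:-→d11:-→d12:H1→d13:-→d14:-→d15:-→d16:-→d17:-→d18:-→d19:-→d20:-→d21:-→d22:-→d23:-→d24:H1  best=H1
  add 96.8.0.0/16 -> H1 at depth 16
  ? 37.39.221.139  path d0:H0→d1:-→d2:-→d3:-→d4:-→d5:-→d6:-→d7:H1→d8:-→d9:-→d10:-→d11:-→d12:-→d13:-→d14:-→d15:-→d16:-→d17:-→d18:-→d19:-→d20:-→d21:-→d22:-→d23:-→d24:-→d25:H1  best=H1
  ? 37.39.221.206  path d0:H0→d1:-→d2:-→d3:-→d4:-→d5:-→d6:-→d7:H1→d8:-→d9:-→d10:-→d11:-→d12:-→d13:-→d14:-→d15:-→d16:-→d17:-→d18:-→d19:-→d20:-→d21:-→d22:-→d23:-→d24:-→d25:H1→d26:-→d27:-→d28:H0→d29:-→d30:-→d31:-→d32:H2  best=H2
  add 37.39.208.0/20 -> H2 at depth 20
  - 96.8.0.0/16 clear@16
  ? 37.39.208.2  path d0:H0→d1:-→d2:-→d3:-→d4:-→d5:-→d6:-→d7:H1→d8:-→d9:-→d10:-→d11:-→d12:-→d13:-→d14:-→d15:-→d16:-→d17:-→d18:-→d19:-→d20:H2  best=H2
  add 37.32.0.0/12 -> H2 at depth 12
  add 37.0.0.0/8 -> H0 at depth 8

== LOOKUPS ==
["H1","H0","H1","H2","H1","H0","H2","H1","H1","H2","H1","H1","H2","H2"]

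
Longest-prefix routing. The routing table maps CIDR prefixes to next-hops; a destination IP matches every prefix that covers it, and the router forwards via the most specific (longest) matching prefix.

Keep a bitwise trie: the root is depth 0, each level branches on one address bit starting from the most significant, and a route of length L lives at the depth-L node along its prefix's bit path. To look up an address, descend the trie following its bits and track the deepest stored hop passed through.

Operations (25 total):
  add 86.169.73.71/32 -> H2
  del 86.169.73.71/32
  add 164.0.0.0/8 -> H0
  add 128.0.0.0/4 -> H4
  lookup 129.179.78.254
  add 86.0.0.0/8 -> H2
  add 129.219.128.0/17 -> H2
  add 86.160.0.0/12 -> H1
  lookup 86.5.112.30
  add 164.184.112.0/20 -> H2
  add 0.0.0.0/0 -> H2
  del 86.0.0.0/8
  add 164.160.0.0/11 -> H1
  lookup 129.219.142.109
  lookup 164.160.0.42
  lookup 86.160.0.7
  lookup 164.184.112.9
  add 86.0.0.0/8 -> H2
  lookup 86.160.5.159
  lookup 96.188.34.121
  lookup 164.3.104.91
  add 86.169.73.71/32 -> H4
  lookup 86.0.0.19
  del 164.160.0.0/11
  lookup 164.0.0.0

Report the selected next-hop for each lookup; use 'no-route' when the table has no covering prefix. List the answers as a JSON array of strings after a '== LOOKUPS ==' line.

Process each operation:
  add 86.169.73.71/32 -> H2 at depth 32
  - 86.169.73.71/32 clear@32
  add 164.0.0.0/8 -> H0 at depth 8
  add 128.0.0.0/4 -> H4 at depth 4
  lookup 129.179.78.254: bits 1000 walk d0:-→d1:-→d2:-→d3:-→d4:H4 -> H4
  add 86.0.0.0/8 -> H2 at depth 8
  add 129.219.128.0/17 -> H2 at depth 17
  add 86.160.0.0/12 -> H1 at depth 12
  lookup 86.5.112.30: bits 01010110 walk d0:-→d1:-→d2:-→d3:-→d4:-→d5:-→d6:-→d7:-→d8:H2 -> H2
  add 164.184.112.0/20 -> H2 at depth 20
  add 0.0.0.0/0 -> H2 at depth 0
  - 86.0.0.0/8 clear@8
  add 164.160.0.0/11 -> H1 at depth 11
  lookup 129.219.142.109: bits 10000001110110111 walk d0:H2→d1:-→d2:-→d3:-→d4:H4→d5:-→d6:-→d7:-→d8:-→d9:-→d10:-→d11:-→d12:-→d13:-→d14:-→d15:-→d16:-→d17:H2 -> H2
  lookup 164.160.0.42: bits 10100100101 walk d0:H2→d1:-→d2:-→d3:-→d4:-→d5:-→d6:-→d7:-→d8:H0→d9:-→d10:-→d11:H1 -> H1
  lookup 86.160.0.7: bits 010101101010 walk d0:H2→d1:-→d2:-→d3:-→d4:-→d5:-→d6:-→d7:-→d8:-→d9:-→d10:-→d11:-→d12:H1 -> H1
  lookup 164.184.112.9: bits 10100100101110000111 walk d0:H2→d1:-→d2:-→d3:-→d4:-→d5:-→d6:-→d7:-→d8:H0→d9:-→d10:-→d11:H1→d12:-→d13:-→d14:-→d15:-→d16:-→d17:-→d18:-→d19:-→d20:H2 -> H2
  add 86.0.0.0/8 -> H2 at depth 8
  lookup 86.160.5.159: bits 010101101010 walk d0:H2→d1:-→d2:-→d3:-→d4:-→d5:-→d6:-→d7:-→d8:H2→d9:-→d10:-→d11:-→d12:H1 -> H1
  lookup 96.188.34.121: bits 01 walk d0:H2→d1:-→d2:- -> H2
  lookup 164.3.104.91: bits 10100100 walk d0:H2→d1:-→d2:-→d3:-→d4:-→d5:-→d6:-→d7:-→d8:H0 -> H0
  add 86.169.73.71/32 -> H4 at depth 32
  lookup 86.0.0.19: bits 01010110 walk d0:H2→d1:-→d2:-→d3:-→d4:-→d5:-→d6:-→d7:-→d8:H2 -> H2
  - 164.160.0.0/11 clear@11
  lookup 164.0.0.0: bits 10100100 walk d0:H2→d1:-→d2:-→d3:-→d4:-→d5:-→d6:-→d7:-→d8:H0 -> H0

== LOOKUPS ==
["H4","H2","H2","H1","H1","H2","H1","H2","H0","H2","H0"]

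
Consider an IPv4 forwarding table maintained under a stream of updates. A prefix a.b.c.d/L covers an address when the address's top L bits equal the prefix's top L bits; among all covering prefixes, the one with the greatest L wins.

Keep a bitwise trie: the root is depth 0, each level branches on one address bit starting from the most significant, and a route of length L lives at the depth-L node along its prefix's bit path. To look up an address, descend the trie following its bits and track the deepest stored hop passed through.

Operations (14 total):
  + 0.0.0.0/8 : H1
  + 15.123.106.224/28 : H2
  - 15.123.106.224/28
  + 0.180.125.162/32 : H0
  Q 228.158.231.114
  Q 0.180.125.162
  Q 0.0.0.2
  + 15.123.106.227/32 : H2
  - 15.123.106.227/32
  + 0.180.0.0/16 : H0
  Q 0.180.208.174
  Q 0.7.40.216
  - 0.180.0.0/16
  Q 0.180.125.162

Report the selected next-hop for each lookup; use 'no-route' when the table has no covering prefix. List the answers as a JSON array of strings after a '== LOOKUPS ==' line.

Apply in order:
  add 0.0.0.0/8 -> H1 at depth 8
  add 15.123.106.224/28 -> H2 at depth 28
  - 15.123.106.224/28 clear@28
  add 0.180.125.162/32 -> H0 at depth 32
  Q 228.158.231.114: descend ε ; hops seen [∅] ; pick no-route
  Q 0.180.125.162: descend 00000000101101000111110110100010 ; hops seen [H1,H0] ; pick H0
  Q 0.0.0.2: descend 00000000 ; hops seen [H1] ; pick H1
  add 15.123.106.227/32 -> H2 at depth 32
  - 15.123.106.227/32 clear@32
  add 0.180.0.0/16 -> H0 at depth 16
  Q 0.180.208.174: descend 0000000010110100 ; hops seen [H1,H0] ; pick H0
  Q 0.7.40.216: descend 00000000 ; hops seen [H1] ; pick H1
  - 0.180.0.0/16 clear@16
  Q 0.180.125.162: descend 00000000101101000111110110100010 ; hops seen [H1,H0] ; pick H0

== LOOKUPS ==
["no-route","H0","H1","H0","H1","H0"]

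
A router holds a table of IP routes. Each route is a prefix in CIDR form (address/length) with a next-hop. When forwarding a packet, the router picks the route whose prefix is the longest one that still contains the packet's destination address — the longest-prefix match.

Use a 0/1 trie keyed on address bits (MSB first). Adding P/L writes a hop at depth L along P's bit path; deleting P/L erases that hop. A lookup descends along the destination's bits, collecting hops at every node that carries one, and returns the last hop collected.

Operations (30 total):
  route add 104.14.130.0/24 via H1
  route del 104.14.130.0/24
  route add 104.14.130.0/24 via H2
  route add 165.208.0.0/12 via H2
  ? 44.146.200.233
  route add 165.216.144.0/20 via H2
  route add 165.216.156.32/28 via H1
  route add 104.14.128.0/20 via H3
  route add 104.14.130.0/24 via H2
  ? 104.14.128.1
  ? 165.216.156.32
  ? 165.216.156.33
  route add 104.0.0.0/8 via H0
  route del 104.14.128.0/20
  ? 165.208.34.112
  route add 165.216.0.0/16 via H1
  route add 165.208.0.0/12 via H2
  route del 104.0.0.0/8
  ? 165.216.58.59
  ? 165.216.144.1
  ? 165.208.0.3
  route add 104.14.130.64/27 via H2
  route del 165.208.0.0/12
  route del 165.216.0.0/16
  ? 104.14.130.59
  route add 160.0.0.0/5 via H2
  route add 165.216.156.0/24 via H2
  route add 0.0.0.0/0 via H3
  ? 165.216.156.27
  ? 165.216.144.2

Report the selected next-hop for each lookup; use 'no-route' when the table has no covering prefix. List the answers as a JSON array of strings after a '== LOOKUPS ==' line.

Process each operation:
  + 104.14.130.0/24 (H1) depth=24
  - 104.14.130.0/24 clear@24
  + 104.14.130.0/24 (H2) depth=24
  + 165.208.0.0/12 (H2) depth=12
  Q 44.146.200.233: descend 0 ; hops seen [∅] ; pick no-route
  + 165.216.144.0/20 (H2) depth=20
  + 165.216.156.32/28 (H1) depth=28
  + 104.14.128.0/20 (H3) depth=20
  + 104.14.130.0/24 (H2) depth=24
  Q 104.14.128.1: descend 0110100000001110100000 ; hops seen [H3] ; pick H3
  Q 165.216.156.32: descend 1010010111011000100111000010 ; hops seen [H2,H2,H1] ; pick H1
  Q 165.216.156.33: descend 1010010111011000100111000010 ; hops seen [H2,H2,H1] ; pick H1
  + 104.0.0.0/8 (H0) depth=8
  - 104.14.128.0/20 clear@20
  Q 165.208.34.112: descend 101001011101 ; hops seen [H2] ; pick H2
  + 165.216.0.0/16 (H1) depth=16
  + 165.208.0.0/12 (H2) depth=12
  - 104.0.0.0/8 clear@8
  Q 165.216.58.59: descend 1010010111011000 ; hops seen [H2,H1] ; pick H1
  Q 165.216.144.1: descend 10100101110110001001 ; hops seen [H2,H1,H2] ; pick H2
  Q 165.208.0.3: descend 101001011101 ; hops seen [H2] ; pick H2
  + 104.14.130.64/27 (H2) depth=27
  - 165.208.0.0/12 clear@12
  - 165.216.0.0/16 clear@16
  Q 104.14.130.59: descend 0110100000001110100000100 ; hops seen [H2] ; pick H2
  + 160.0.0.0/5 (H2) depth=5
  + 165.216.156.0/24 (H2) depth=24
  + 0.0.0.0/0 (H3) depth=0
  Q 165.216.156.27: descend 10100101110110001001110000 ; hops seen [H3,H2,H2,H2] ; pick H2
  Q 165.216.144.2: descend 10100101110110001001 ; hops seen [H3,H2,H2] ; pick H2

== LOOKUPS ==
["no-route","H3","H1","H1","H2","H1","H2","H2","H2","H2","H2"]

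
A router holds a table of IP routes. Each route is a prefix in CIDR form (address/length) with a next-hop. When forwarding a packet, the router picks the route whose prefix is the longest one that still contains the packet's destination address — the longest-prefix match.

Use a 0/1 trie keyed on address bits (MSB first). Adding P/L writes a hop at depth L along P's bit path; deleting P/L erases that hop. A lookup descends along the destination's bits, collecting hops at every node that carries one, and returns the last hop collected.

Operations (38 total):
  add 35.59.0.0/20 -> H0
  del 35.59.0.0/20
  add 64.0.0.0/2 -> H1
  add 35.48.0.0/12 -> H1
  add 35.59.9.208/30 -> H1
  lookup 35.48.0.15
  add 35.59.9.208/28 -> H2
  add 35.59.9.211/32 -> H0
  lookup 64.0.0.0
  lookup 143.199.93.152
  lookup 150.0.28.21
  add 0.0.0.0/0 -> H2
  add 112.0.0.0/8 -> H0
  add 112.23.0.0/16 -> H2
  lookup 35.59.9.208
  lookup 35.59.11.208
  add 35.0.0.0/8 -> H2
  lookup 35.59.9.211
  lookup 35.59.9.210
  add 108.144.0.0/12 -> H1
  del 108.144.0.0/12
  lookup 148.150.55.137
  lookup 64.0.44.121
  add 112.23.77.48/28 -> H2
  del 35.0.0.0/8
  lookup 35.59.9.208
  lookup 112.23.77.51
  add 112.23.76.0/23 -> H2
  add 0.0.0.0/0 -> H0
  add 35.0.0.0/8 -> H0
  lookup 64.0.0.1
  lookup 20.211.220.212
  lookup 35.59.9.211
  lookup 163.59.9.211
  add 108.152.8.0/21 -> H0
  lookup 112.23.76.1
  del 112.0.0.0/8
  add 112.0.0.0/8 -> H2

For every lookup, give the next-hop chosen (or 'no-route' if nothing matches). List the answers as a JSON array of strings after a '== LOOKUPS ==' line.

Apply in order:
  add 35.59.0.0/20 -> H0 at depth 20
  - 35.59.0.0/20 clear@20
  add 64.0.0.0/2 -> H1 at depth 2
  add 35.48.0.0/12 -> H1 at depth 12
  add 35.59.9.208/30 -> H1 at depth 30
  ? 35.48.0.15  path d0:-→d1:-→d2:-→d3:-→d4:-→d5:-→d6:-→d7:-→d8:-→d9:-→d10:-→d11:-→d12:H1  best=H1
  add 35.59.9.208/28 -> H2 at depth 28
  add 35.59.9.211/32 -> H0 at depth 32
  ? 64.0.0.0  path d0:-→d1:-→d2:H1  best=H1
  ? 143.199.93.152  path d0:-  best=no-route
  ? 150.0.28.21  path d0:-  best=no-route
  add 0.0.0.0/0 -> H2 at depth 0
  add 112.0.0.0/8 -> H0 at depth 8
  add 112.23.0.0/16 -> H2 at depth 16
  ? 35.59.9.208  path d0:H2→d1:-→d2:-→d3:-→d4:-→d5:-→d6:-→d7:-→d8:-→d9:-→d10:-→d11:-→d12:H1→d13:-→d14:-→d15:-→d16:-→d17:-→d18:-→d19:-→d20:-→d21:-→d22:-→d23:-→d24:-→d25:-→d26:-→d27:-→d28:H2→d29:-→d30:H1  best=H1
  ? 35.59.11.208  path d0:H2→d1:-→d2:-→d3:-→d4:-→d5:-→d6:-→d7:-→d8:-→d9:-→d10:-→d11:-→d12:H1→d13:-→d14:-→d15:-→d16:-→d17:-→d18:-→d19:-→d20:-→d21:-→d22:-  best=H1
  add 35.0.0.0/8 -> H2 at depth 8
  ? 35.59.9.211  path d0:H2→d1:-→d2:-→d3:-→d4:-→d5:-→d6:-→d7:-→d8:H2→d9:-→d10:-→d11:-→d12:H1→d13:-→d14:-→d15:-→d16:-→d17:-→d18:-→d19:-→d20:-→d21:-→d22:-→d23:-→d24:-→d25:-→d26:-→d27:-→d28:H2→d29:-→d30:H1→d31:-→d32:H0  best=H0
  ? 35.59.9.210  path d0:H2→d1:-→d2:-→d3:-→d4:-→d5:-→d6:-→d7:-→d8:H2→d9:-→d10:-→d11:-→d12:H1→d13:-→d14:-→d15:-→d16:-→d17:-→d18:-→d19:-→d20:-→d21:-→d22:-→d23:-→d24:-→d25:-→d26:-→d27:-→d28:H2→d29:-→d30:H1→d31:-  best=H1
  add 108.144.0.0/12 -> H1 at depth 12
  - 108.144.0.0/12 clear@12
  ? 148.150.55.137  path d0:H2  best=H2
  ? 64.0.44.121  path d0:H2→d1:-→d2:H1  best=H1
  add 112.23.77.48/28 -> H2 at depth 28
  - 35.0.0.0/8 clear@8
  ? 35.59.9.208  path d0:H2→d1:-→d2:-→d3:-→d4:-→d5:-→d6:-→d7:-→d8:-→d9:-→d10:-→d11:-→d12:H1→d13:-→d14:-→d15:-→d16:-→d17:-→d18:-→d19:-→d20:-→d21:-→d22:-→d23:-→d24:-→d25:-→d26:-→d27:-→d28:H2→d29:-→d30:H1  best=H1
  ? 112.23.77.51  path d0:H2→d1:-→d2:H1→d3:-→d4:-→d5:-→d6:-→d7:-→d8:H0→d9:-→d10:-→d11:-→d12:-→d13:-→d14:-→d15:-→d16:H2→d17:-→d18:-→d19:-→d20:-→d21:-→d22:-→d23:-→d24:-→d25:-→d26:-→d27:-→d28:H2  best=H2
  add 112.23.76.0/23 -> H2 at depth 23
  add 0.0.0.0/0 -> H0 at depth 0
  add 35.0.0.0/8 -> H0 at depth 8
  ? 64.0.0.1  path d0:H0→d1:-→d2:H1  best=H1
  ? 20.211.220.212  path d0:H0→d1:-→d2:-  best=H0
  ? 35.59.9.211  path d0:H0→d1:-→d2:-→d3:-→d4:-→d5:-→d6:-→d7:-→d8:H0→d9:-→d10:-→d11:-→d12:H1→d13:-→d14:-→d15:-→d16:-→d17:-→d18:-→d19:-→d20:-→d21:-→d22:-→d23:-→d24:-→d25:-→d26:-→d27:-→d28:H2→d29:-→d30:H1→d31:-→d32:H0  best=H0
  ? 163.59.9.211  path d0:H0  best=H0
  add 108.152.8.0/21 -> H0 at depth 21
  ? 112.23.76.1  path d0:H0→d1:-→d2:H1→d3:-→d4:-→d5:-→d6:-→d7:-→d8:H0→d9:-→d10:-→d11:-→d12:-→d13:-→d14:-→d15:-→d16:H2→d17:-→d18:-→d19:-→d20:-→d21:-→d22:-→d23:H2  best=H2
  - 112.0.0.0/8 clear@8
  add 112.0.0.0/8 -> H2 at depth 8

== LOOKUPS ==
["H1","H1","no-route","no-route","H1","H1","H0","H1","H2","H1","H1","H2","H1","H0","H0","H0","H2"]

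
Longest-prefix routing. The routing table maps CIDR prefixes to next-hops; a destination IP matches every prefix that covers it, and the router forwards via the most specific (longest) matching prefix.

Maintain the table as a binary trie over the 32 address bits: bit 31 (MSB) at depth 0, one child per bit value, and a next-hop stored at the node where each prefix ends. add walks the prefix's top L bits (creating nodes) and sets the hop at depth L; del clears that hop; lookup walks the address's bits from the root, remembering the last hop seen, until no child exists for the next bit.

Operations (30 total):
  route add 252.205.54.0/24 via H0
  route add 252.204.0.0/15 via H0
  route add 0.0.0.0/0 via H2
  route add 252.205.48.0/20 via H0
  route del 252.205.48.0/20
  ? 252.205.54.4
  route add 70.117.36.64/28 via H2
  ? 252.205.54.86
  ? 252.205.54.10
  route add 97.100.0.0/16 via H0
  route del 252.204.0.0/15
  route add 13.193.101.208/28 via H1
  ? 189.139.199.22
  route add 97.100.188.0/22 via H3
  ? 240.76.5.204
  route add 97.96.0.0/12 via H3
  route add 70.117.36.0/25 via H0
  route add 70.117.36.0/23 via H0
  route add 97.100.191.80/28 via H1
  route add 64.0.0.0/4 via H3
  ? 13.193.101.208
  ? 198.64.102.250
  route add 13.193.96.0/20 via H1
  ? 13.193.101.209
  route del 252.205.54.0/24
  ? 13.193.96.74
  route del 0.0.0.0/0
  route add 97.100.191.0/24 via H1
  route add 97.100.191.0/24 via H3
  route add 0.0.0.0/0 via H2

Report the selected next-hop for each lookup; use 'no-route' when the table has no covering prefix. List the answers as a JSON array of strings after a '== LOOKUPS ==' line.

Trace:
  add 252.205.54.0/24 -> H0 at depth 24
  add 252.204.0.0/15 -> H0 at depth 15
  add 0.0.0.0/0 -> H2 at depth 0
  add 252.205.48.0/20 -> H0 at depth 20
  del 252.205.48.0/20 (clear depth 20)
  lookup 252.205.54.4: bits 111111001100110100110110 walk d0:H2→d1:-→d2:-→d3:-→d4:-→d5:-→d6:-→d7:-→d8:-→d9:-→d10:-→d11:-→d12:-→d13:-→d14:-→d15:H0→d16:-→d17:-→d18:-→d19:-→d20:-→d21:-→d22:-→d23:-→d24:H0 -> H0
  add 70.117.36.64/28 -> H2 at depth 28
  lookup 252.205.54.86: bits 111111001100110100110110 walk d0:H2→d1:-→d2:-→d3:-→d4:-→d5:-→d6:-→d7:-→d8:-→d9:-→d10:-→d11:-→d12:-→d13:-→d14:-→d15:H0→d16:-→d17:-→d18:-→d19:-→d20:-→d21:-→d22:-→d23:-→d24:H0 -> H0
  lookup 252.205.54.10: bits 111111001100110100110110 walk d0:H2→d1:-→d2:-→d3:-→d4:-→d5:-→d6:-→d7:-→d8:-→d9:-→d10:-→d11:-→d12:-→d13:-→d14:-→d15:H0→d16:-→d17:-→d18:-→d19:-→d20:-→d21:-→d22:-→d23:-→d24:H0 -> H0
  add 97.100.0.0/16 -> H0 at depth 16
  del 252.204.0.0/15 (clear depth 15)
  add 13.193.101.208/28 -> H1 at depth 28
  lookup 189.139.199.22: bits 1 walk d0:H2→d1:- -> H2
  add 97.100.188.0/22 -> H3 at depth 22
  lookup 240.76.5.204: bits 1111 walk d0:H2→d1:-→d2:-→d3:-→d4:- -> H2
  add 97.96.0.0/12 -> H3 at depth 12
  add 70.117.36.0/25 -> H0 at depth 25
  add 70.117.36.0/23 -> H0 at depth 23
  add 97.100.191.80/28 -> H1 at depth 28
  add 64.0.0.0/4 -> H3 at depth 4
  lookup 13.193.101.208: bits 0000110111000001011001011101 walk d0:H2→d1:-→d2:-→d3:-→d4:-→d5:-→d6:-→d7:-→d8:-→d9:-→d10:-→d11:-→d12:-→d13:-→d14:-→d15:-→d16:-→d17:-→d18:-→d19:-→d20:-→d21:-→d22:-→d23:-→d24:-→d25:-→d26:-→d27:-→d28:H1 -> H1
  lookup 198.64.102.250: bits 11 walk d0:H2→d1:-→d2:- -> H2
  add 13.193.96.0/20 -> H1 at depth 20
  lookup 13.193.101.209: bits 0000110111000001011001011101 walk d0:H2→d1:-→d2:-→d3:-→d4:-→d5:-→d6:-→d7:-→d8:-→d9:-→d10:-→d11:-→d12:-→d13:-→d14:-→d15:-→d16:-→d17:-→d18:-→d19:-→d20:H1→d21:-→d22:-→d23:-→d24:-→d25:-→d26:-→d27:-→d28:H1 -> H1
  del 252.205.54.0/24 (clear depth 24)
  lookup 13.193.96.74: bits 000011011100000101100 walk d0:H2→d1:-→d2:-→d3:-→d4:-→d5:-→d6:-→d7:-→d8:-→d9:-→d10:-→d11:-→d12:-→d13:-→d14:-→d15:-→d16:-→d17:-→d18:-→d19:-→d20:H1→d21:- -> H1
  del 0.0.0.0/0 (clear depth 0)
  add 97.100.191.0/24 -> H1 at depth 24
  add 97.100.191.0/24 -> H3 at depth 24
  add 0.0.0.0/0 -> H2 at depth 0

== LOOKUPS ==
["H0","H0","H0","H2","H2","H1","H2","H1","H1"]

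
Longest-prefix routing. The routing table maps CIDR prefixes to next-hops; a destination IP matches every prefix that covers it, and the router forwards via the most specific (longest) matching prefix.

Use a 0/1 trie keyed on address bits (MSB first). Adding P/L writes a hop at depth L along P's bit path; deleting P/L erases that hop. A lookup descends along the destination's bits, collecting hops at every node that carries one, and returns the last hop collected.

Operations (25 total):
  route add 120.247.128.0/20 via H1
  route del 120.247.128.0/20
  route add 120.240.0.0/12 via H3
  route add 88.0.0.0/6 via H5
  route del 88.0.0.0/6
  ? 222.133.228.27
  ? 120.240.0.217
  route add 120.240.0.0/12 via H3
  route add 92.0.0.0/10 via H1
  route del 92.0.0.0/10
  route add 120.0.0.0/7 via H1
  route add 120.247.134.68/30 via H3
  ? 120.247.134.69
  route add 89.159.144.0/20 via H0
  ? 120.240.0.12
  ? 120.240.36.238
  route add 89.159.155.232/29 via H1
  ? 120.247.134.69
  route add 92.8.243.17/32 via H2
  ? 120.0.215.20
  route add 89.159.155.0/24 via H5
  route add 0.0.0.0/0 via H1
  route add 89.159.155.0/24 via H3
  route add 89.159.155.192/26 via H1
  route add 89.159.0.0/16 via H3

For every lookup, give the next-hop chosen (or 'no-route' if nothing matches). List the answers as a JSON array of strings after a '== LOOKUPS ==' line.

Process each operation:
  add 120.247.128.0/20 -> H1 at depth 20
  - 120.247.128.0/20 clear@20
  add 120.240.0.0/12 -> H3 at depth 12
  add 88.0.0.0/6 -> H5 at depth 6
  - 88.0.0.0/6 clear@6
  lookup 222.133.228.27: bits ε walk d0:- -> no-route
  lookup 120.240.0.217: bits 0111100011110 walk d0:-→d1:-→d2:-→d3:-→d4:-→d5:-→d6:-→d7:-→d8:-→d9:-→d10:-→d11:-→d12:H3→d13:- -> H3
  add 120.240.0.0/12 -> H3 at depth 12
  add 92.0.0.0/10 -> H1 at depth 10
  - 92.0.0.0/10 clear@10
  add 120.0.0.0/7 -> H1 at depth 7
  add 120.247.134.68/30 -> H3 at depth 30
  lookup 120.247.134.69: bits 011110001111011110000110010001 walk d0:-→d1:-→d2:-→d3:-→d4:-→d5:-→d6:-→d7:H1→d8:-→d9:-→d10:-→d11:-→d12:H3→d13:-→d14:-→d15:-→d16:-→d17:-→d18:-→d19:-→d20:-→d21:-→d22:-→d23:-→d24:-→d25:-→d26:-→d27:-→d28:-→d29:-→d30:H3 -> H3
  add 89.159.144.0/20 -> H0 at depth 20
  lookup 120.240.0.12: bits 0111100011110 walk d0:-→d1:-→d2:-→d3:-→d4:-→d5:-→d6:-→d7:H1→d8:-→d9:-→d10:-→d11:-→d12:H3→d13:- -> H3
  lookup 120.240.36.238: bits 0111100011110 walk d0:-→d1:-→d2:-→d3:-→d4:-→d5:-→d6:-→d7:H1→d8:-→d9:-→d10:-→d11:-→d12:H3→d13:- -> H3
  add 89.159.155.232/29 -> H1 at depth 29
  lookup 120.247.134.69: bits 011110001111011110000110010001 walk d0:-→d1:-→d2:-→d3:-→d4:-→d5:-→d6:-→d7:H1→d8:-→d9:-→d10:-→d11:-→d12:H3→d13:-→d14:-→d15:-→d16:-→d17:-→d18:-→d19:-→d20:-→d21:-→d22:-→d23:-→d24:-→d25:-→d26:-→d27:-→d28:-→d29:-→d30:H3 -> H3
  add 92.8.243.17/32 -> H2 at depth 32
  lookup 120.0.215.20: bits 01111000 walk d0:-→d1:-→d2:-→d3:-→d4:-→d5:-→d6:-→d7:H1→d8:- -> H1
  add 89.159.155.0/24 -> H5 at depth 24
  add 0.0.0.0/0 -> H1 at depth 0
  add 89.159.155.0/24 -> H3 at depth 24
  add 89.159.155.192/26 -> H1 at depth 26
  add 89.159.0.0/16 -> H3 at depth 16

== LOOKUPS ==
["no-route","H3","H3","H3","H3","H3","H1"]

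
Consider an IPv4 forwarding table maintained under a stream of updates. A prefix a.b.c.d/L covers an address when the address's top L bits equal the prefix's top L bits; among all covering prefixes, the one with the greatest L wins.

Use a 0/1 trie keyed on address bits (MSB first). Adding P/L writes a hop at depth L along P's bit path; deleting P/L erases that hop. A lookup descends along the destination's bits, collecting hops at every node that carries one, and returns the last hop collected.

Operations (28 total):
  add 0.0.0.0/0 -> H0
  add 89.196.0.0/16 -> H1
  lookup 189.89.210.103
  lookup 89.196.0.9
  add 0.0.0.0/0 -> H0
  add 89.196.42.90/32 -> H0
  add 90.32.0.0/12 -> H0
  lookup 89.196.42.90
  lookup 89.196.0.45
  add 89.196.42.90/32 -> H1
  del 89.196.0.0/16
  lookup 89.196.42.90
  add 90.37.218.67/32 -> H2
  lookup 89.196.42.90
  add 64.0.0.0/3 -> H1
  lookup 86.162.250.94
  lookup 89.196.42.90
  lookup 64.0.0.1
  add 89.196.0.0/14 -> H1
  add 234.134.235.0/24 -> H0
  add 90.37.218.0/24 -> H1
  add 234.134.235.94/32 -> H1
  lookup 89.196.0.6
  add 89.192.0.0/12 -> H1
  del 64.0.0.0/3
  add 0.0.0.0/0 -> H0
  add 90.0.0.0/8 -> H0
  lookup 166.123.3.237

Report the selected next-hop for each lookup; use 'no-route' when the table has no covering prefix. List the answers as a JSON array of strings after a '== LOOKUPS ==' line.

Process each operation:
  add 0.0.0.0/0 -> H0 at depth 0
  add 89.196.0.0/16 -> H1 at depth 16
  ? 189.89.210.103  path d0:H0  best=H0
  ? 89.196.0.9  path d0:H0→d1:-→d2:-→d3:-→d4:-→d5:-→d6:-→d7:-→d8:-→d9:-→d10:-→d11:-→d12:-→d13:-→d14:-→d15:-→d16:H1  best=H1
  add 0.0.0.0/0 -> H0 at depth 0
  add 89.196.42.90/32 -> H0 at depth 32
  add 90.32.0.0/12 -> H0 at depth 12
  ? 89.196.42.90  path d0:H0→d1:-→d2:-→d3:-→d4:-→d5:-→d6:-→d7:-→d8:-→d9:-→d10:-→d11:-→d12:-→d13:-→d14:-→d15:-→d16:H1→d17:-→d18:-→d19:-→d20:-→d21:-→d22:-→d23:-→d24:-→d25:-→d26:-→d27:-→d28:-→d29:-→d30:-→d31:-→d32:H0  best=H0
  ? 89.196.0.45  path d0:H0→d1:-→d2:-→d3:-→d4:-→d5:-→d6:-→d7:-→d8:-→d9:-→d10:-→d11:-→d12:-→d13:-→d14:-→d15:-→d16:H1→d17:-→d18:-  best=H1
  add 89.196.42.90/32 -> H1 at depth 32
  del 89.196.0.0/16 (clear depth 16)
  ? 89.196.42.90  path d0:H0→d1:-→d2:-→d3:-→d4:-→d5:-→d6:-→d7:-→d8:-→d9:-→d10:-→d11:-→d12:-→d13:-→d14:-→d15:-→d16:-→d17:-→d18:-→d19:-→d20:-→d21:-→d22:-→d23:-→d24:-→d25:-→d26:-→d27:-→d28:-→d29:-→d30:-→d31:-→d32:H1  best=H1
  add 90.37.218.67/32 -> H2 at depth 32
  ? 89.196.42.90  path d0:H0→d1:-→d2:-→d3:-→d4:-→d5:-→d6:-→d7:-→d8:-→d9:-→d10:-→d11:-→d12:-→d13:-→d14:-→d15:-→d16:-→d17:-→d18:-→d19:-→d20:-→d21:-→d22:-→d23:-→d24:-→d25:-→d26:-→d27:-→d28:-→d29:-→d30:-→d31:-→d32:H1  best=H1
  add 64.0.0.0/3 -> H1 at depth 3
  ? 86.162.250.94  path d0:H0→d1:-→d2:-→d3:H1→d4:-  best=H1
  ? 89.196.42.90  path d0:H0→d1:-→d2:-→d3:H1→d4:-→d5:-→d6:-→d7:-→d8:-→d9:-→d10:-→d11:-→d12:-→d13:-→d14:-→d15:-→d16:-→d17:-→d18:-→d19:-→d20:-→d21:-→d22:-→d23:-→d24:-→d25:-→d26:-→d27:-→d28:-→d29:-→d30:-→d31:-→d32:H1  best=H1
  ? 64.0.0.1  path d0:H0→d1:-→d2:-→d3:H1  best=H1
  add 89.196.0.0/14 -> H1 at depth 14
  add 234.134.235.0/24 -> H0 at depth 24
  add 90.37.218.0/24 -> H1 at depth 24
  add 234.134.235.94/32 -> H1 at depth 32
  ? 89.196.0.6  path d0:H0→d1:-→d2:-→d3:H1→d4:-→d5:-→d6:-→d7:-→d8:-→d9:-→d10:-→d11:-→d12:-→d13:-→d14:H1→d15:-→d16:-→d17:-→d18:-  best=H1
  add 89.192.0.0/12 -> H1 at depth 12
  del 64.0.0.0/3 (clear depth 3)
  add 0.0.0.0/0 -> H0 at depth 0
  add 90.0.0.0/8 -> H0 at depth 8
  ? 166.123.3.237  path d0:H0→d1:-  best=H0

== LOOKUPS ==
["H0","H1","H0","H1","H1","H1","H1","H1","H1","H1","H0"]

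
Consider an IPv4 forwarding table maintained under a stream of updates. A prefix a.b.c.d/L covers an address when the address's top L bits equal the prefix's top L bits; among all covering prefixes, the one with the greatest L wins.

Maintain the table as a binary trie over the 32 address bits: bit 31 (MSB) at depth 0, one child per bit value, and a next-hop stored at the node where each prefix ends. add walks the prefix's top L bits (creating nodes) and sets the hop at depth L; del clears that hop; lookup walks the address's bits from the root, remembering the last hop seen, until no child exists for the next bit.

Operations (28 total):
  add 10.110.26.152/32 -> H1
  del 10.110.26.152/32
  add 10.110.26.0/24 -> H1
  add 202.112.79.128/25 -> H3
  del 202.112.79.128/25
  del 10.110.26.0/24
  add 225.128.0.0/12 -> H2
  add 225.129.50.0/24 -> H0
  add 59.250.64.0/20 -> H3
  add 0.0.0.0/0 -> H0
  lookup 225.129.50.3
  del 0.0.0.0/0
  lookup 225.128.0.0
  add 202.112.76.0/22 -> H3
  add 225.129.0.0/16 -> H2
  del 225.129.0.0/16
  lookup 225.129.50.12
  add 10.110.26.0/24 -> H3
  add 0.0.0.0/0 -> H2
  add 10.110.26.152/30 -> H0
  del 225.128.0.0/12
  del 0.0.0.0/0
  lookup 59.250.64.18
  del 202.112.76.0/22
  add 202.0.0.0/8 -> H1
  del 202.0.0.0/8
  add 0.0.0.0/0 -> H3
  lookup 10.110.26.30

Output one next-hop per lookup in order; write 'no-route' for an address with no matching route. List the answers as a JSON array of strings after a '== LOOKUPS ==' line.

Process each operation:
  add 10.110.26.152/32 -> H1 at depth 32
  del 10.110.26.152/32 (clear depth 32)
  add 10.110.26.0/24 -> H1 at depth 24
  add 202.112.79.128/25 -> H3 at depth 25
  del 202.112.79.128/25 (clear depth 25)
  del 10.110.26.0/24 (clear depth 24)
  add 225.128.0.0/12 -> H2 at depth 12
  add 225.129.50.0/24 -> H0 at depth 24
  add 59.250.64.0/20 -> H3 at depth 20
  add 0.0.0.0/0 -> H0 at depth 0
  Q 225.129.50.3: descend 111000011000000100110010 ; hops seen [H0,H2,H0] ; pick H0
  del 0.0.0.0/0 (clear depth 0)
  Q 225.128.0.0: descend 111000011000000 ; hops seen [H2] ; pick H2
  add 202.112.76.0/22 -> H3 at depth 22
  add 225.129.0.0/16 -> H2 at depth 16
  del 225.129.0.0/16 (clear depth 16)
  Q 225.129.50.12: descend 111000011000000100110010 ; hops seen [H2,H0] ; pick H0
  add 10.110.26.0/24 -> H3 at depth 24
  add 0.0.0.0/0 -> H2 at depth 0
  add 10.110.26.152/30 -> H0 at depth 30
  del 225.128.0.0/12 (clear depth 12)
  del 0.0.0.0/0 (clear depth 0)
  Q 59.250.64.18: descend 00111011111110100100 ; hops seen [H3] ; pick H3
  del 202.112.76.0/22 (clear depth 22)
  add 202.0.0.0/8 -> H1 at depth 8
  del 202.0.0.0/8 (clear depth 8)
  add 0.0.0.0/0 -> H3 at depth 0
  Q 10.110.26.30: descend 000010100110111000011010 ; hops seen [H3,H3] ; pick H3

== LOOKUPS ==
["H0","H2","H0","H3","H3"]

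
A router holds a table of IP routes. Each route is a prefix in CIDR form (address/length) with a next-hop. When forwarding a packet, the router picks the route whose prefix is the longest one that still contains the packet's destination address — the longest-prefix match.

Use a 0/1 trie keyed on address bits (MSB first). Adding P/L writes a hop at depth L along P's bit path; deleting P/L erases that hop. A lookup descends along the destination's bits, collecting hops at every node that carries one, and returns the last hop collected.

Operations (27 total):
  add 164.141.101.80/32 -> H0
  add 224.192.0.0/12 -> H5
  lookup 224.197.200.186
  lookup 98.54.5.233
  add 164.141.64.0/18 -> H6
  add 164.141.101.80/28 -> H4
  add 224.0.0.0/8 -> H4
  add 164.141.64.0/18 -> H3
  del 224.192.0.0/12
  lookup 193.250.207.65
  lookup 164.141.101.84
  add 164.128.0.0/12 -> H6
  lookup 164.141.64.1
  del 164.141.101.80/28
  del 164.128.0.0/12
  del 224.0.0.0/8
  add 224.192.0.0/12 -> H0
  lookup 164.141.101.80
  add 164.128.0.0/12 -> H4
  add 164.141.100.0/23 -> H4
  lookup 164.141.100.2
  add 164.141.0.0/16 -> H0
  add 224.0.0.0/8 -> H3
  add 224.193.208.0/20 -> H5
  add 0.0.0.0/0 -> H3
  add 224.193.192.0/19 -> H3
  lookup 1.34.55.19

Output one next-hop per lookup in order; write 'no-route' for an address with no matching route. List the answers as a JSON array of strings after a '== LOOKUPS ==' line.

Apply in order:
  + 164.141.101.80/32 (H0) depth=32
  + 224.192.0.0/12 (H5) depth=12
  ? 224.197.200.186  path d0:-→d1:-→d2:-→d3:-→d4:-→d5:-→d6:-→d7:-→d8:-→d9:-→d10:-→d11:-→d12:H5  best=H5
  ? 98.54.5.233  path d0:-  best=no-route
  + 164.141.64.0/18 (H6) depth=18
  + 164.141.101.80/28 (H4) depth=28
  + 224.0.0.0/8 (H4) depth=8
  + 164.141.64.0/18 (H3) depth=18
  del 224.192.0.0/12 (clear depth 12)
  ? 193.250.207.65  path d0:-→d1:-→d2:-  best=no-route
  ? 164.141.101.84  path d0:-→d1:-→d2:-→d3:-→d4:-→d5:-→d6:-→d7:-→d8:-→d9:-→d10:-→d11:-→d12:-→d13:-→d14:-→d15:-→d16:-→d17:-→d18:H3→d19:-→d20:-→d21:-→d22:-→d23:-→d24:-→d25:-→d26:-→d27:-→d28:H4→d29:-  best=H4
  + 164.128.0.0/12 (H6) depth=12
  ? 164.141.64.1  path d0:-→d1:-→d2:-→d3:-→d4:-→d5:-→d6:-→d7:-→d8:-→d9:-→d10:-→d11:-→d12:H6→d13:-→d14:-→d15:-→d16:-→d17:-→d18:H3  best=H3
  del 164.141.101.80/28 (clear depth 28)
  del 164.128.0.0/12 (clear depth 12)
  del 224.0.0.0/8 (clear depth 8)
  + 224.192.0.0/12 (H0) depth=12
  ? 164.141.101.80  path d0:-→d1:-→d2:-→d3:-→d4:-→d5:-→d6:-→d7:-→d8:-→d9:-→d10:-→d11:-→d12:-→d13:-→d14:-→d15:-→d16:-→d17:-→d18:H3→d19:-→d20:-→d21:-→d22:-→d23:-→d24:-→d25:-→d26:-→d27:-→d28:-→d29:-→d30:-→d31:-→d32:H0  best=H0
  + 164.128.0.0/12 (H4) depth=12
  + 164.141.100.0/23 (H4) depth=23
  ? 164.141.100.2  path d0:-→d1:-→d2:-→d3:-→d4:-→d5:-→d6:-→d7:-→d8:-→d9:-→d10:-→d11:-→d12:H4→d13:-→d14:-→d15:-→d16:-→d17:-→d18:H3→d19:-→d20:-→d21:-→d22:-→d23:H4  best=H4
  + 164.141.0.0/16 (H0) depth=16
  + 224.0.0.0/8 (H3) depth=8
  + 224.193.208.0/20 (H5) depth=20
  + 0.0.0.0/0 (H3) depth=0
  + 224.193.192.0/19 (H3) depth=19
  ? 1.34.55.19  path d0:H3  best=H3

== LOOKUPS ==
["H5","no-route","no-route","H4","H3","H0","H4","H3"]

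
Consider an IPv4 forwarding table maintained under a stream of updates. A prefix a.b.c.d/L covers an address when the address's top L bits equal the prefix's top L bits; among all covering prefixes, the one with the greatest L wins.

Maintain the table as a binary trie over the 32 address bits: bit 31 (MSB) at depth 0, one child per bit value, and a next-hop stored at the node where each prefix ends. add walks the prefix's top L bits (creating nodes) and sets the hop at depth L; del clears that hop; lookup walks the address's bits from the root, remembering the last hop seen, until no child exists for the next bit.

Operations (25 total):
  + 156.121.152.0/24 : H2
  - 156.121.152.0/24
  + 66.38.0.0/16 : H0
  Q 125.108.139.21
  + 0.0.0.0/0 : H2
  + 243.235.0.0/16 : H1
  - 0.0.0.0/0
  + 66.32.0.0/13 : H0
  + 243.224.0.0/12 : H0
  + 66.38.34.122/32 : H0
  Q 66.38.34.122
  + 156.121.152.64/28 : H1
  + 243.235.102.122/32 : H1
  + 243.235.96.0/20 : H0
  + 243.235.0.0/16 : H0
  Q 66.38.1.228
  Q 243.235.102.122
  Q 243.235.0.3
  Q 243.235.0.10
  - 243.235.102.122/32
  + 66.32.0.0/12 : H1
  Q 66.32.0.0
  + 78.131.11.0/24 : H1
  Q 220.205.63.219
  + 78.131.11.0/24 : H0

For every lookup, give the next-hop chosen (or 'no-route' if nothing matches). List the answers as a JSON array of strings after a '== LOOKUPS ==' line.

Trace:
  add 156.121.152.0/24 -> H2 at depth 24
  del 156.121.152.0/24 (clear depth 24)
  add 66.38.0.0/16 -> H0 at depth 16
  ? 125.108.139.21  path d0:-→d1:-→d2:-  best=no-route
  add 0.0.0.0/0 -> H2 at depth 0
  add 243.235.0.0/16 -> H1 at depth 16
  del 0.0.0.0/0 (clear depth 0)
  add 66.32.0.0/13 -> H0 at depth 13
  add 243.224.0.0/12 -> H0 at depth 12
  add 66.38.34.122/32 -> H0 at depth 32
  ? 66.38.34.122  path d0:-→d1:-→d2:-→d3:-→d4:-→d5:-→d6:-→d7:-→d8:-→d9:-→d10:-→d11:-→d12:-→d13:H0→d14:-→d15:-→d16:H0→d17:-→d18:-→d19:-→d20:-→d21:-→d22:-→d23:-→d24:-→d25:-→d26:-→d27:-→d28:-→d29:-→d30:-→d31:-→d32:H0  best=H0
  add 156.121.152.64/28 -> H1 at depth 28
  add 243.235.102.122/32 -> H1 at depth 32
  add 243.235.96.0/20 -> H0 at depth 20
  add 243.235.0.0/16 -> H0 at depth 16
  ? 66.38.1.228  path d0:-→d1:-→d2:-→d3:-→d4:-→d5:-→d6:-→d7:-→d8:-→d9:-→d10:-→d11:-→d12:-→d13:H0→d14:-→d15:-→d16:H0→d17:-→d18:-  best=H0
  ? 243.235.102.122  path d0:-→d1:-→d2:-→d3:-→d4:-→d5:-→d6:-→d7:-→d8:-→d9:-→d10:-→d11:-→d12:H0→d13:-→d14:-→d15:-→d16:H0→d17:-→d18:-→d19:-→d20:H0→d21:-→d22:-→d23:-→d24:-→d25:-→d26:-→d27:-→d28:-→d29:-→d30:-→d31:-→d32:H1  best=H1
  ? 243.235.0.3  path d0:-→d1:-→d2:-→d3:-→d4:-→d5:-→d6:-→d7:-→d8:-→d9:-→d10:-→d11:-→d12:H0→d13:-→d14:-→d15:-→d16:H0→d17:-  best=H0
  ? 243.235.0.10  path d0:-→d1:-→d2:-→d3:-→d4:-→d5:-→d6:-→d7:-→d8:-→d9:-→d10:-→d11:-→d12:H0→d13:-→d14:-→d15:-→d16:H0→d17:-  best=H0
  del 243.235.102.122/32 (clear depth 32)
  add 66.32.0.0/12 -> H1 at depth 12
  ? 66.32.0.0  path d0:-→d1:-→d2:-→d3:-→d4:-→d5:-→d6:-→d7:-→d8:-→d9:-→d10:-→d11:-→d12:H1→d13:H0  best=H0
  add 78.131.11.0/24 -> H1 at depth 24
  ? 220.205.63.219  path d0:-→d1:-→d2:-  best=no-route
  add 78.131.11.0/24 -> H0 at depth 24

== LOOKUPS ==
["no-route","H0","H0","H1","H0","H0","H0","no-route"]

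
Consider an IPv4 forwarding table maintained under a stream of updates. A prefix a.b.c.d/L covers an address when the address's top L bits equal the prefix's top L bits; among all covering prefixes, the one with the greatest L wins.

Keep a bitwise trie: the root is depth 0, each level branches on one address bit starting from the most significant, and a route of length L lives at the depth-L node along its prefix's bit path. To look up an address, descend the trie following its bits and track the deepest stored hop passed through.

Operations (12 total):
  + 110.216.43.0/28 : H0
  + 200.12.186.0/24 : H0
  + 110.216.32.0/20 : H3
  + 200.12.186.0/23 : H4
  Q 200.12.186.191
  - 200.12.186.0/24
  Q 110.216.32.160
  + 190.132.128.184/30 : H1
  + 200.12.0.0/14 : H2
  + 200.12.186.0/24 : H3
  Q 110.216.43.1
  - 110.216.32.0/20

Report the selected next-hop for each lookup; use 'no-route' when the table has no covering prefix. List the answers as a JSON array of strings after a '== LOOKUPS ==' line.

Process each operation:
  + 110.216.43.0/28 (H0) depth=28
  + 200.12.186.0/24 (H0) depth=24
  + 110.216.32.0/20 (H3) depth=20
  + 200.12.186.0/23 (H4) depth=23
  lookup 200.12.186.191: bits 110010000000110010111010 walk d0:-→d1:-→d2:-→d3:-→d4:-→d5:-→d6:-→d7:-→d8:-→d9:-→d10:-→d11:-→d12:-→d13:-→d14:-→d15:-→d16:-→d17:-→d18:-→d19:-→d20:-→d21:-→d22:-→d23:H4→d24:H0 -> H0
  del 200.12.186.0/24 (clear depth 24)
  lookup 110.216.32.160: bits 01101110110110000010 walk d0:-→d1:-→d2:-→d3:-→d4:-→d5:-→d6:-→d7:-→d8:-→d9:-→d10:-→d11:-→d12:-→d13:-→d14:-→d15:-→d16:-→d17:-→d18:-→d19:-→d20:H3 -> H3
  + 190.132.128.184/30 (H1) depth=30
  + 200.12.0.0/14 (H2) depth=14
  + 200.12.186.0/24 (H3) depth=24
  lookup 110.216.43.1: bits 0110111011011000001010110000 walk d0:-→d1:-→d2:-→d3:-→d4:-→d5:-→d6:-→d7:-→d8:-→d9:-→d10:-→d11:-→d12:-→d13:-→d14:-→d15:-→d16:-→d17:-→d18:-→d19:-→d20:H3→d21:-→d22:-→d23:-→d24:-→d25:-→d26:-→d27:-→d28:H0 -> H0
  del 110.216.32.0/20 (clear depth 20)

== LOOKUPS ==
["H0","H3","H0"]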